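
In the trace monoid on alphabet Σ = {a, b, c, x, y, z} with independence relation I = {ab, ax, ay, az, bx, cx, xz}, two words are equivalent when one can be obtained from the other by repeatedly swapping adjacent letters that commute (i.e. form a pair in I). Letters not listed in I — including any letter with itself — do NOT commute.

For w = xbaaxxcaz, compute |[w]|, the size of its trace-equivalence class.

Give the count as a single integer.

504

piece 0:x — minimal
piece 1:b — minimal
piece 2:a — minimal
piece 3:a rests on {2:a}
piece 4:x rests on {0:x}
piece 5:x rests on {4:x}
piece 6:c rests on {1:b, 3:a}
piece 7:a rests on {6:c}
piece 8:z rests on {6:c}
minimal pieces: {0:x, 1:b, 2:a}
ways to finish when only these pieces remain (= sum over removing one remaining piece with nothing left below it):
  1 left: {5}→1  {7}→1  {8}→1
  2 left: {4,5}→1  {5,7}→2  {5,8}→2  {7,8}→2
  3 left: {0,4,5}→1  {4,5,7}→3  {4,5,8}→3  {5,7,8}→6  {6,7,8}→2
  4 left: {0,4,5,7}→4  {0,4,5,8}→4  {1,6,7,8}→2  {3,6,7,8}→2  {4,5,7,8}→12  {5,6,7,8}→8
  5 left: {0,4,5,7,8}→20  {1,3,6,7,8}→4  {1,5,6,7,8}→10  {2,3,6,7,8}→2  {3,5,6,7,8}→10  {4,5,6,7,8}→20
  6 left: {0,4,5,6,7,8}→40  {1,2,3,6,7,8}→6  {1,3,5,6,7,8}→24  {1,4,5,6,7,8}→30  {2,3,5,6,7,8}→12  {3,4,5,6,7,8}→30
  7 left: {0,1,4,5,6,7,8}→70  {0,3,4,5,6,7,8}→70  {1,2,3,5,6,7,8}→42  {1,3,4,5,6,7,8}→84  {2,3,4,5,6,7,8}→42
  placing 0:x first → 168 extensions
  placing 1:b first → 112 extensions
  placing 2:a first → 224 extensions
total linear extensions = 504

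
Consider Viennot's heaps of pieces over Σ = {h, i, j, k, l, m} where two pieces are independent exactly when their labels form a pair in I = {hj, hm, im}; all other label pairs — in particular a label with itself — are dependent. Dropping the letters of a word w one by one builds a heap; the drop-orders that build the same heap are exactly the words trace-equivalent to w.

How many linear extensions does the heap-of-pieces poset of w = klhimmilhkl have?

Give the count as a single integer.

10

piece 0:k — minimal
piece 1:l rests on {0:k}
piece 2:h rests on {1:l}
piece 3:i rests on {2:h}
piece 4:m rests on {1:l}
piece 5:m rests on {4:m}
piece 6:i rests on {3:i}
piece 7:l rests on {5:m, 6:i}
piece 8:h rests on {7:l}
piece 9:k rests on {8:h}
piece 10:l rests on {9:k}
minimal pieces: {0:k}
ways to finish when only these pieces remain (= sum over removing one remaining piece with nothing left below it):
  1 left: {10}→1
  2 left: {9,10}→1
  3 left: {8,9,10}→1
  4 left: {7,8,9,10}→1
  5 left: {5,7,8,9,10}→1  {6,7,8,9,10}→1
  6 left: {3,6,7,8,9,10}→1  {4,5,7,8,9,10}→1  {5,6,7,8,9,10}→2
  7 left: {2,3,6,7,8,9,10}→1  {3,5,6,7,8,9,10}→3  {4,5,6,7,8,9,10}→3
  8 left: {2,3,5,6,7,8,9,10}→4  {3,4,5,6,7,8,9,10}→6
  9 left: {2,3,4,5,6,7,8,9,10}→10
  placing 0:k first → 10 extensions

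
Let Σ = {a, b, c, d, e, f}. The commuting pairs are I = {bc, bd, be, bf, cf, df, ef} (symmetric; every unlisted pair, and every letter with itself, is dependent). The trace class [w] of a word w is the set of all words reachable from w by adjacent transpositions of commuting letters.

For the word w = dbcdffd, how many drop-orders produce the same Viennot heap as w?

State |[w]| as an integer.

drop 0:d onto floor
drop 1:b onto floor
drop 2:c onto {0:d}
drop 3:d onto {2:c}
drop 4:f onto floor
drop 5:f onto {4:f}
drop 6:d onto {3:d}
ground layer = {0:d, 1:b, 4:f}
drop-orders for the pieces not yet dropped (sum over which currently-grounded one goes next):
  1 to go: {1} 1  {5} 1  {6} 1
  2 to go: {1,5} 2  {1,6} 2  {3,6} 1  {4,5} 1  {5,6} 2
  3 to go: {1,3,6} 3  {1,4,5} 3  {1,5,6} 6  {2,3,6} 1  {3,5,6} 3  {4,5,6} 3
  4 to go: {0,2,3,6} 1  {1,2,3,6} 4  {1,3,5,6} 12  {1,4,5,6} 12  {2,3,5,6} 4  {3,4,5,6} 6
  5 to go: {0,1,2,3,6} 5  {0,2,3,5,6} 5  {1,2,3,5,6} 20  {1,3,4,5,6} 30  {2,3,4,5,6} 10
  if 0:d drops first: 60 orders
  if 1:b drops first: 15 orders
  if 4:f drops first: 30 orders
heap linearizations: 105

105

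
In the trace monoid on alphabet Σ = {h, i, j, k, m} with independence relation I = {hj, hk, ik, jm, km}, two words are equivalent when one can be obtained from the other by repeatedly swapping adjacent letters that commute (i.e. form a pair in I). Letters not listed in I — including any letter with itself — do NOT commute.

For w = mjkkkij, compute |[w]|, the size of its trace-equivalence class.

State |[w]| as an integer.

#0=m has no predecessor
#1=j has no predecessor
#2=k depends on [1:j]
#3=k depends on [2:k]
#4=k depends on [3:k]
#5=i depends on [0:m, 1:j]
#6=j depends on [4:k, 5:i]
sources: [0:m, 1:j]
N(rest) = Σ N(rest − s) over sources s of rest; N(one piece) = 1:
  size 1 → [6]=1
  size 2 → [4,6]=1  [5,6]=1
  size 3 → [0,5,6]=1  [3,4,6]=1  [4,5,6]=2
  size 4 → [0,4,5,6]=3  [2,3,4,6]=1  [3,4,5,6]=3
  size 5 → [0,3,4,5,6]=6  [2,3,4,5,6]=4
  first=0(m) contributes 4
  first=1(j) contributes 10
|[w]| = 14

14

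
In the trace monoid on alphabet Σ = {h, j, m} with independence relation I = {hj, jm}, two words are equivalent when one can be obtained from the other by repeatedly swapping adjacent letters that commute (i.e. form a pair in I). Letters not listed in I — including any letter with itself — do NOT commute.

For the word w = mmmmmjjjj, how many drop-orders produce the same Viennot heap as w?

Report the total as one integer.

126

piece 0:m — minimal
piece 1:m rests on {0:m}
piece 2:m rests on {1:m}
piece 3:m rests on {2:m}
piece 4:m rests on {3:m}
piece 5:j — minimal
piece 6:j rests on {5:j}
piece 7:j rests on {6:j}
piece 8:j rests on {7:j}
minimal pieces: {0:m, 5:j}
ways to finish when only these pieces remain (= sum over removing one remaining piece with nothing left below it):
  1 left: {4}→1  {8}→1
  2 left: {3,4}→1  {4,8}→2  {7,8}→1
  3 left: {2,3,4}→1  {3,4,8}→3  {4,7,8}→3  {6,7,8}→1
  4 left: {1,2,3,4}→1  {2,3,4,8}→4  {3,4,7,8}→6  {4,6,7,8}→4  {5,6,7,8}→1
  5 left: {0,1,2,3,4}→1  {1,2,3,4,8}→5  {2,3,4,7,8}→10  {3,4,6,7,8}→10  {4,5,6,7,8}→5
  6 left: {0,1,2,3,4,8}→6  {1,2,3,4,7,8}→15  {2,3,4,6,7,8}→20  {3,4,5,6,7,8}→15
  7 left: {0,1,2,3,4,7,8}→21  {1,2,3,4,6,7,8}→35  {2,3,4,5,6,7,8}→35
  placing 0:m first → 70 extensions
  placing 5:j first → 56 extensions
total linear extensions = 126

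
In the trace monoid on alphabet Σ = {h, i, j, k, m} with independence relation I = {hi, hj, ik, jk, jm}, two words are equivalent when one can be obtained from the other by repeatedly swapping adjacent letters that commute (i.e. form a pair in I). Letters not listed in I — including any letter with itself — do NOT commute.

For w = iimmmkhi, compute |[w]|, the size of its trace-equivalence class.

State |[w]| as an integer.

0(i) covers ∅
1(i) covers 0:i
2(m) covers 1:i
3(m) covers 2:m
4(m) covers 3:m
5(k) covers 4:m
6(h) covers 5:k
7(i) covers 4:m
floor of heap: 0:i
completions by unplaced set U, small U first (add the entries for U minus each lowest piece of U):
  |U|=1: {6}:1  {7}:1
  |U|=2: {5,6}:1  {6,7}:2
  |U|=3: {5,6,7}:3
  |U|=4: {4,5,6,7}:3
  |U|=5: {3,4,5,6,7}:3
  |U|=6: {2,3,4,5,6,7}:3
  start at 0(i): 3

3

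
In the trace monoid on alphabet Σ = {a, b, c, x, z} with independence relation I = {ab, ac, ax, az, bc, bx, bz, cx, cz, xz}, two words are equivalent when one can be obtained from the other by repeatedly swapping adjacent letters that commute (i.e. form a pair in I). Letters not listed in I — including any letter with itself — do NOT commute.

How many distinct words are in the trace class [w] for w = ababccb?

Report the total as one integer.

0(a) covers ∅
1(b) covers ∅
2(a) covers 0:a
3(b) covers 1:b
4(c) covers ∅
5(c) covers 4:c
6(b) covers 3:b
floor of heap: 0:a, 1:b, 4:c
completions by unplaced set U, small U first (add the entries for U minus each lowest piece of U):
  |U|=1: {2}:1  {5}:1  {6}:1
  |U|=2: {0,2}:1  {2,5}:2  {2,6}:2  {3,6}:1  {4,5}:1  {5,6}:2
  |U|=3: {0,2,5}:3  {0,2,6}:3  {1,3,6}:1  {2,3,6}:3  {2,4,5}:3  {2,5,6}:6  {3,5,6}:3  {4,5,6}:3
  |U|=4: {0,2,3,6}:6  {0,2,4,5}:6  {0,2,5,6}:12  {1,2,3,6}:4  {1,3,5,6}:4  {2,3,5,6}:12  {2,4,5,6}:12  {3,4,5,6}:6
  |U|=5: {0,1,2,3,6}:10  {0,2,3,5,6}:30  {0,2,4,5,6}:30  {1,2,3,5,6}:20  {1,3,4,5,6}:10  {2,3,4,5,6}:30
  start at 0(a): 60
  start at 1(b): 90
  start at 4(c): 60
sum over floor = 210

210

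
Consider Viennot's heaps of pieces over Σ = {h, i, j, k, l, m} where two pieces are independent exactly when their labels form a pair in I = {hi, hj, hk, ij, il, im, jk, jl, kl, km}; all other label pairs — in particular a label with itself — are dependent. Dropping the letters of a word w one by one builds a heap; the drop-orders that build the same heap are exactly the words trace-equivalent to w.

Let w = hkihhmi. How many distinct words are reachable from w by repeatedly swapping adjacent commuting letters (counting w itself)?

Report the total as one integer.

35

piece 0:h — minimal
piece 1:k — minimal
piece 2:i rests on {1:k}
piece 3:h rests on {0:h}
piece 4:h rests on {3:h}
piece 5:m rests on {4:h}
piece 6:i rests on {2:i}
minimal pieces: {0:h, 1:k}
ways to finish when only these pieces remain (= sum over removing one remaining piece with nothing left below it):
  1 left: {5}→1  {6}→1
  2 left: {2,6}→1  {4,5}→1  {5,6}→2
  3 left: {1,2,6}→1  {2,5,6}→3  {3,4,5}→1  {4,5,6}→3
  4 left: {0,3,4,5}→1  {1,2,5,6}→4  {2,4,5,6}→6  {3,4,5,6}→4
  5 left: {0,3,4,5,6}→5  {1,2,4,5,6}→10  {2,3,4,5,6}→10
  placing 0:h first → 20 extensions
  placing 1:k first → 15 extensions
total linear extensions = 35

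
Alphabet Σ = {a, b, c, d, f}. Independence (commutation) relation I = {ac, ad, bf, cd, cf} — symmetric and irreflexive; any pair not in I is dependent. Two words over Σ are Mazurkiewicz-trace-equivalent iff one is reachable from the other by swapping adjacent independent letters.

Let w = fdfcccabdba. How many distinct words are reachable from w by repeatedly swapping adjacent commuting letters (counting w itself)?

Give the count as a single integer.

35

drop 0:f onto floor
drop 1:d onto {0:f}
drop 2:f onto {1:d}
drop 3:c onto floor
drop 4:c onto {3:c}
drop 5:c onto {4:c}
drop 6:a onto {2:f}
drop 7:b onto {5:c, 6:a}
drop 8:d onto {7:b}
drop 9:b onto {8:d}
drop 10:a onto {9:b}
ground layer = {0:f, 3:c}
drop-orders for the pieces not yet dropped (sum over which currently-grounded one goes next):
  1 to go: {10} 1
  2 to go: {9,10} 1
  3 to go: {8,9,10} 1
  4 to go: {7,8,9,10} 1
  5 to go: {5,7,8,9,10} 1  {6,7,8,9,10} 1
  6 to go: {2,6,7,8,9,10} 1  {4,5,7,8,9,10} 1  {5,6,7,8,9,10} 2
  7 to go: {1,2,6,7,8,9,10} 1  {2,5,6,7,8,9,10} 3  {3,4,5,7,8,9,10} 1  {4,5,6,7,8,9,10} 3
  8 to go: {0,1,2,6,7,8,9,10} 1  {1,2,5,6,7,8,9,10} 4  {2,4,5,6,7,8,9,10} 6  {3,4,5,6,7,8,9,10} 4
  9 to go: {0,1,2,5,6,7,8,9,10} 5  {1,2,4,5,6,7,8,9,10} 10  {2,3,4,5,6,7,8,9,10} 10
  if 0:f drops first: 20 orders
  if 3:c drops first: 15 orders
heap linearizations: 35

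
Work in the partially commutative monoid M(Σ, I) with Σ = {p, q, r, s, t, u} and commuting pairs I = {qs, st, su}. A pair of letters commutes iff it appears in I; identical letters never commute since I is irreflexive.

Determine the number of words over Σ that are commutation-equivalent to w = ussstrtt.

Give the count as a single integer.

10

0(u) covers ∅
1(s) covers ∅
2(s) covers 1:s
3(s) covers 2:s
4(t) covers 0:u
5(r) covers 3:s, 4:t
6(t) covers 5:r
7(t) covers 6:t
floor of heap: 0:u, 1:s
completions by unplaced set U, small U first (add the entries for U minus each lowest piece of U):
  |U|=1: {7}:1
  |U|=2: {6,7}:1
  |U|=3: {5,6,7}:1
  |U|=4: {3,5,6,7}:1  {4,5,6,7}:1
  |U|=5: {0,4,5,6,7}:1  {2,3,5,6,7}:1  {3,4,5,6,7}:2
  |U|=6: {0,3,4,5,6,7}:3  {1,2,3,5,6,7}:1  {2,3,4,5,6,7}:3
  start at 0(u): 4
  start at 1(s): 6
sum over floor = 10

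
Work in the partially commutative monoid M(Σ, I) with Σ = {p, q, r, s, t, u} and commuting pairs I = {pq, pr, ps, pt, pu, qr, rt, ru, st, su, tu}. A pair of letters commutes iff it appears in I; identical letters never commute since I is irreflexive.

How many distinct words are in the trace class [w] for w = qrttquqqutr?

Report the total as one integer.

110

0(q) covers ∅
1(r) covers ∅
2(t) covers 0:q
3(t) covers 2:t
4(q) covers 3:t
5(u) covers 4:q
6(q) covers 5:u
7(q) covers 6:q
8(u) covers 7:q
9(t) covers 7:q
10(r) covers 1:r
floor of heap: 0:q, 1:r
completions by unplaced set U, small U first (add the entries for U minus each lowest piece of U):
  |U|=1: {8}:1  {9}:1  {10}:1
  |U|=2: {1,10}:1  {8,9}:2  {8,10}:2  {9,10}:2
  |U|=3: {1,8,10}:3  {1,9,10}:3  {7,8,9}:2  {8,9,10}:6
  |U|=4: {1,8,9,10}:12  {6,7,8,9}:2  {7,8,9,10}:8
  |U|=5: {1,7,8,9,10}:20  {5,6,7,8,9}:2  {6,7,8,9,10}:10
  |U|=6: {1,6,7,8,9,10}:30  {4,5,6,7,8,9}:2  {5,6,7,8,9,10}:12
  |U|=7: {1,5,6,7,8,9,10}:42  {3,4,5,6,7,8,9}:2  {4,5,6,7,8,9,10}:14
  |U|=8: {1,4,5,6,7,8,9,10}:56  {2,3,4,5,6,7,8,9}:2  {3,4,5,6,7,8,9,10}:16
  |U|=9: {0,2,3,4,5,6,7,8,9}:2  {1,3,4,5,6,7,8,9,10}:72  {2,3,4,5,6,7,8,9,10}:18
  start at 0(q): 90
  start at 1(r): 20
sum over floor = 110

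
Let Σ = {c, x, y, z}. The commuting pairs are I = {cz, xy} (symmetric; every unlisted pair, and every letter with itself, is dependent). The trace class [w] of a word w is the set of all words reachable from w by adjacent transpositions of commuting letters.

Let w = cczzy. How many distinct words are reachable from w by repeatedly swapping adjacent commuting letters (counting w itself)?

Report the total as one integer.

drop 0:c onto floor
drop 1:c onto {0:c}
drop 2:z onto floor
drop 3:z onto {2:z}
drop 4:y onto {1:c, 3:z}
ground layer = {0:c, 2:z}
drop-orders for the pieces not yet dropped (sum over which currently-grounded one goes next):
  1 to go: {4} 1
  2 to go: {1,4} 1  {3,4} 1
  3 to go: {0,1,4} 1  {1,3,4} 2  {2,3,4} 1
  if 0:c drops first: 3 orders
  if 2:z drops first: 3 orders
heap linearizations: 6

6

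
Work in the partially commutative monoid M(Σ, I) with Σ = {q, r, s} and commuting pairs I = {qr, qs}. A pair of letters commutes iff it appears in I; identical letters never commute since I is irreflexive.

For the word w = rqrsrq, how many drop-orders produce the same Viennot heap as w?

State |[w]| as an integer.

piece 0:r — minimal
piece 1:q — minimal
piece 2:r rests on {0:r}
piece 3:s rests on {2:r}
piece 4:r rests on {3:s}
piece 5:q rests on {1:q}
minimal pieces: {0:r, 1:q}
ways to finish when only these pieces remain (= sum over removing one remaining piece with nothing left below it):
  1 left: {4}→1  {5}→1
  2 left: {1,5}→1  {3,4}→1  {4,5}→2
  3 left: {1,4,5}→3  {2,3,4}→1  {3,4,5}→3
  4 left: {0,2,3,4}→1  {1,3,4,5}→6  {2,3,4,5}→4
  placing 0:r first → 10 extensions
  placing 1:q first → 5 extensions
total linear extensions = 15

15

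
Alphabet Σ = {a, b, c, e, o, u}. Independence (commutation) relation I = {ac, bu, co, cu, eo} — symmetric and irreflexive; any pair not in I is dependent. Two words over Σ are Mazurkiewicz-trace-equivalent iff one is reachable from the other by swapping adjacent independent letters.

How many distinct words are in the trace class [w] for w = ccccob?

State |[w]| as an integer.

5

#0=c has no predecessor
#1=c depends on [0:c]
#2=c depends on [1:c]
#3=c depends on [2:c]
#4=o has no predecessor
#5=b depends on [3:c, 4:o]
sources: [0:c, 4:o]
N(rest) = Σ N(rest − s) over sources s of rest; N(one piece) = 1:
  size 1 → [5]=1
  size 2 → [3,5]=1  [4,5]=1
  size 3 → [2,3,5]=1  [3,4,5]=2
  size 4 → [1,2,3,5]=1  [2,3,4,5]=3
  first=0(c) contributes 4
  first=4(o) contributes 1
|[w]| = 5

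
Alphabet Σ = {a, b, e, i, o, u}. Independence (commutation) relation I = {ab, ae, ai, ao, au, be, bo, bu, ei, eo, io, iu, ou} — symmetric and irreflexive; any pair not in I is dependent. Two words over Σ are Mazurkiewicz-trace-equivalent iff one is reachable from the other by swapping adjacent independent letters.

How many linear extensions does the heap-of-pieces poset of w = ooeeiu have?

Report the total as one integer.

60

0(o) covers ∅
1(o) covers 0:o
2(e) covers ∅
3(e) covers 2:e
4(i) covers ∅
5(u) covers 3:e
floor of heap: 0:o, 2:e, 4:i
completions by unplaced set U, small U first (add the entries for U minus each lowest piece of U):
  |U|=1: {1}:1  {4}:1  {5}:1
  |U|=2: {0,1}:1  {1,4}:2  {1,5}:2  {3,5}:1  {4,5}:2
  |U|=3: {0,1,4}:3  {0,1,5}:3  {1,3,5}:3  {1,4,5}:6  {2,3,5}:1  {3,4,5}:3
  |U|=4: {0,1,3,5}:6  {0,1,4,5}:12  {1,2,3,5}:4  {1,3,4,5}:12  {2,3,4,5}:4
  start at 0(o): 20
  start at 2(e): 30
  start at 4(i): 10
sum over floor = 60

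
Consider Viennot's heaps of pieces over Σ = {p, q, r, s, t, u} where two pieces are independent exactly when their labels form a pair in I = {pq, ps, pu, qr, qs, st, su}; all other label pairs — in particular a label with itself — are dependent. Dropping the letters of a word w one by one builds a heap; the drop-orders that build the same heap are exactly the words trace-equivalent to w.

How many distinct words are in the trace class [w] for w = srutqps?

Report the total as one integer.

piece 0:s — minimal
piece 1:r rests on {0:s}
piece 2:u rests on {1:r}
piece 3:t rests on {2:u}
piece 4:q rests on {3:t}
piece 5:p rests on {3:t}
piece 6:s rests on {1:r}
minimal pieces: {0:s}
ways to finish when only these pieces remain (= sum over removing one remaining piece with nothing left below it):
  1 left: {4}→1  {5}→1  {6}→1
  2 left: {4,5}→2  {4,6}→2  {5,6}→2
  3 left: {3,4,5}→2  {4,5,6}→6
  4 left: {2,3,4,5}→2  {3,4,5,6}→8
  5 left: {2,3,4,5,6}→10
  placing 0:s first → 10 extensions

10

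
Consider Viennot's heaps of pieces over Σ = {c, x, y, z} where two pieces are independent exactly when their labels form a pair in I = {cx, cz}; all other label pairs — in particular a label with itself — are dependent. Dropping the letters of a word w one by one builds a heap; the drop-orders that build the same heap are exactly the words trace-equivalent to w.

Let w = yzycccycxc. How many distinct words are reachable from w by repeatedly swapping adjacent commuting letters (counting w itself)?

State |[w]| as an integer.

3

#0=y has no predecessor
#1=z depends on [0:y]
#2=y depends on [1:z]
#3=c depends on [2:y]
#4=c depends on [3:c]
#5=c depends on [4:c]
#6=y depends on [5:c]
#7=c depends on [6:y]
#8=x depends on [6:y]
#9=c depends on [7:c]
sources: [0:y]
N(rest) = Σ N(rest − s) over sources s of rest; N(one piece) = 1:
  size 1 → [8]=1  [9]=1
  size 2 → [7,9]=1  [8,9]=2
  size 3 → [7,8,9]=3
  size 4 → [6,7,8,9]=3
  size 5 → [5,6,7,8,9]=3
  size 6 → [4,5,6,7,8,9]=3
  size 7 → [3,4,5,6,7,8,9]=3
  size 8 → [2,3,4,5,6,7,8,9]=3
  first=0(y) contributes 3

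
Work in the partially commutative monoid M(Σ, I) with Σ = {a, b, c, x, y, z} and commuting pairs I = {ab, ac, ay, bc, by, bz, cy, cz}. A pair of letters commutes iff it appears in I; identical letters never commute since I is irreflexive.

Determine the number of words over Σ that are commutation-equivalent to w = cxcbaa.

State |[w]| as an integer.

12

0(c) covers ∅
1(x) covers 0:c
2(c) covers 1:x
3(b) covers 1:x
4(a) covers 1:x
5(a) covers 4:a
floor of heap: 0:c
completions by unplaced set U, small U first (add the entries for U minus each lowest piece of U):
  |U|=1: {2}:1  {3}:1  {5}:1
  |U|=2: {2,3}:2  {2,5}:2  {3,5}:2  {4,5}:1
  |U|=3: {2,3,5}:6  {2,4,5}:3  {3,4,5}:3
  |U|=4: {2,3,4,5}:12
  start at 0(c): 12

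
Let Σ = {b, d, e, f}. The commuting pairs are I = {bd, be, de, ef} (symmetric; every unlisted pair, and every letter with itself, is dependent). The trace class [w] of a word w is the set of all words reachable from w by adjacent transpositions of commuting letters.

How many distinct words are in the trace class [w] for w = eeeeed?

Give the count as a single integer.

0(e) covers ∅
1(e) covers 0:e
2(e) covers 1:e
3(e) covers 2:e
4(e) covers 3:e
5(d) covers ∅
floor of heap: 0:e, 5:d
completions by unplaced set U, small U first (add the entries for U minus each lowest piece of U):
  |U|=1: {4}:1  {5}:1
  |U|=2: {3,4}:1  {4,5}:2
  |U|=3: {2,3,4}:1  {3,4,5}:3
  |U|=4: {1,2,3,4}:1  {2,3,4,5}:4
  start at 0(e): 5
  start at 5(d): 1
sum over floor = 6

6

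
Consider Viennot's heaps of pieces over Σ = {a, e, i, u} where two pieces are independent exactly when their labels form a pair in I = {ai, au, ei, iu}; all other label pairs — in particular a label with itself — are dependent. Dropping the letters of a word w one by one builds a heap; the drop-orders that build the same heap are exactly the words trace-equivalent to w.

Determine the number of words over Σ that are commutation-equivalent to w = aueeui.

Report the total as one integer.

drop 0:a onto floor
drop 1:u onto floor
drop 2:e onto {0:a, 1:u}
drop 3:e onto {2:e}
drop 4:u onto {3:e}
drop 5:i onto floor
ground layer = {0:a, 1:u, 5:i}
drop-orders for the pieces not yet dropped (sum over which currently-grounded one goes next):
  1 to go: {4} 1  {5} 1
  2 to go: {3,4} 1  {4,5} 2
  3 to go: {2,3,4} 1  {3,4,5} 3
  4 to go: {0,2,3,4} 1  {1,2,3,4} 1  {2,3,4,5} 4
  if 0:a drops first: 5 orders
  if 1:u drops first: 5 orders
  if 5:i drops first: 2 orders
heap linearizations: 12

12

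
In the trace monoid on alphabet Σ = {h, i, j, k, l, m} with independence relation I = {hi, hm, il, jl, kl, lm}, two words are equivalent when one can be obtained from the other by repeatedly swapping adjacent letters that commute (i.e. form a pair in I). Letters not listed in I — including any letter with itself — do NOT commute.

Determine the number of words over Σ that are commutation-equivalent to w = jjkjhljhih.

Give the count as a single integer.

7

piece 0:j — minimal
piece 1:j rests on {0:j}
piece 2:k rests on {1:j}
piece 3:j rests on {2:k}
piece 4:h rests on {3:j}
piece 5:l rests on {4:h}
piece 6:j rests on {4:h}
piece 7:h rests on {5:l, 6:j}
piece 8:i rests on {6:j}
piece 9:h rests on {7:h}
minimal pieces: {0:j}
ways to finish when only these pieces remain (= sum over removing one remaining piece with nothing left below it):
  1 left: {8}→1  {9}→1
  2 left: {7,9}→1  {8,9}→2
  3 left: {5,7,9}→1  {7,8,9}→3
  4 left: {5,7,8,9}→4  {6,7,8,9}→3
  5 left: {5,6,7,8,9}→7
  6 left: {4,5,6,7,8,9}→7
  7 left: {3,4,5,6,7,8,9}→7
  8 left: {2,3,4,5,6,7,8,9}→7
  placing 0:j first → 7 extensions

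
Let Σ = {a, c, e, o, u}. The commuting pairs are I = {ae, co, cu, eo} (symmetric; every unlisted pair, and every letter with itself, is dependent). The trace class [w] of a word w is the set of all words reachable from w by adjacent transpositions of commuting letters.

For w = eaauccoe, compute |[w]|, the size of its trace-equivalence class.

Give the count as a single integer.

0(e) covers ∅
1(a) covers ∅
2(a) covers 1:a
3(u) covers 0:e, 2:a
4(c) covers 0:e, 2:a
5(c) covers 4:c
6(o) covers 3:u
7(e) covers 3:u, 5:c
floor of heap: 0:e, 1:a
completions by unplaced set U, small U first (add the entries for U minus each lowest piece of U):
  |U|=1: {6}:1  {7}:1
  |U|=2: {5,7}:1  {6,7}:2
  |U|=3: {3,6,7}:2  {4,5,7}:1  {5,6,7}:3
  |U|=4: {3,5,6,7}:5  {4,5,6,7}:4
  |U|=5: {3,4,5,6,7}:9
  |U|=6: {0,3,4,5,6,7}:9  {2,3,4,5,6,7}:9
  start at 0(e): 9
  start at 1(a): 18
sum over floor = 27

27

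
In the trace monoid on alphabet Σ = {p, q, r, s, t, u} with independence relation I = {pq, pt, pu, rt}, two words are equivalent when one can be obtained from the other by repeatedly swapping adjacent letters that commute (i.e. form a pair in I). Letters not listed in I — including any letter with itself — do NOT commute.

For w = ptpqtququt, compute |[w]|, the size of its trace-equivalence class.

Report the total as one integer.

piece 0:p — minimal
piece 1:t — minimal
piece 2:p rests on {0:p}
piece 3:q rests on {1:t}
piece 4:t rests on {3:q}
piece 5:q rests on {4:t}
piece 6:u rests on {5:q}
piece 7:q rests on {6:u}
piece 8:u rests on {7:q}
piece 9:t rests on {8:u}
minimal pieces: {0:p, 1:t}
ways to finish when only these pieces remain (= sum over removing one remaining piece with nothing left below it):
  1 left: {2}→1  {9}→1
  2 left: {0,2}→1  {2,9}→2  {8,9}→1
  3 left: {0,2,9}→3  {2,8,9}→3  {7,8,9}→1
  4 left: {0,2,8,9}→6  {2,7,8,9}→4  {6,7,8,9}→1
  5 left: {0,2,7,8,9}→10  {2,6,7,8,9}→5  {5,6,7,8,9}→1
  6 left: {0,2,6,7,8,9}→15  {2,5,6,7,8,9}→6  {4,5,6,7,8,9}→1
  7 left: {0,2,5,6,7,8,9}→21  {2,4,5,6,7,8,9}→7  {3,4,5,6,7,8,9}→1
  8 left: {0,2,4,5,6,7,8,9}→28  {1,3,4,5,6,7,8,9}→1  {2,3,4,5,6,7,8,9}→8
  placing 0:p first → 9 extensions
  placing 1:t first → 36 extensions
total linear extensions = 45

45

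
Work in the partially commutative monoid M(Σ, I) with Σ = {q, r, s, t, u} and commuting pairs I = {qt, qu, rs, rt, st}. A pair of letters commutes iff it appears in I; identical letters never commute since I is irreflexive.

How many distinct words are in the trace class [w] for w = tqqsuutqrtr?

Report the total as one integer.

piece 0:t — minimal
piece 1:q — minimal
piece 2:q rests on {1:q}
piece 3:s rests on {2:q}
piece 4:u rests on {0:t, 3:s}
piece 5:u rests on {4:u}
piece 6:t rests on {5:u}
piece 7:q rests on {3:s}
piece 8:r rests on {5:u, 7:q}
piece 9:t rests on {6:t}
piece 10:r rests on {8:r}
minimal pieces: {0:t, 1:q}
ways to finish when only these pieces remain (= sum over removing one remaining piece with nothing left below it):
  1 left: {9}→1  {10}→1
  2 left: {6,9}→1  {8,10}→1  {9,10}→2
  3 left: {6,9,10}→3  {7,8,10}→1  {8,9,10}→3
  4 left: {6,8,9,10}→6  {7,8,9,10}→4
  5 left: {5,6,8,9,10}→6  {6,7,8,9,10}→10
  6 left: {4,5,6,8,9,10}→6  {5,6,7,8,9,10}→16
  7 left: {0,4,5,6,8,9,10}→6  {4,5,6,7,8,9,10}→22
  8 left: {0,4,5,6,7,8,9,10}→28  {3,4,5,6,7,8,9,10}→22
  9 left: {0,3,4,5,6,7,8,9,10}→50  {2,3,4,5,6,7,8,9,10}→22
  placing 0:t first → 22 extensions
  placing 1:q first → 72 extensions
total linear extensions = 94

94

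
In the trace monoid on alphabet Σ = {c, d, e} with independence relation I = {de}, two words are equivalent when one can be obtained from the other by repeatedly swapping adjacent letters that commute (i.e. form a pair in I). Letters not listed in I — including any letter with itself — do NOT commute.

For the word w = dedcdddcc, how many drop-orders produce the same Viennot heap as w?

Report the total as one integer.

piece 0:d — minimal
piece 1:e — minimal
piece 2:d rests on {0:d}
piece 3:c rests on {1:e, 2:d}
piece 4:d rests on {3:c}
piece 5:d rests on {4:d}
piece 6:d rests on {5:d}
piece 7:c rests on {6:d}
piece 8:c rests on {7:c}
minimal pieces: {0:d, 1:e}
ways to finish when only these pieces remain (= sum over removing one remaining piece with nothing left below it):
  1 left: {8}→1
  2 left: {7,8}→1
  3 left: {6,7,8}→1
  4 left: {5,6,7,8}→1
  5 left: {4,5,6,7,8}→1
  6 left: {3,4,5,6,7,8}→1
  7 left: {1,3,4,5,6,7,8}→1  {2,3,4,5,6,7,8}→1
  placing 0:d first → 2 extensions
  placing 1:e first → 1 extensions
total linear extensions = 3

3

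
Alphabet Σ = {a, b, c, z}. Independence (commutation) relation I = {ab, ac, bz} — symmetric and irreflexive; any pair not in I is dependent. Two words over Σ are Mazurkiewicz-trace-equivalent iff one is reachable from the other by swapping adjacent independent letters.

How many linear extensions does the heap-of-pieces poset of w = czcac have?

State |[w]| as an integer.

drop 0:c onto floor
drop 1:z onto {0:c}
drop 2:c onto {1:z}
drop 3:a onto {1:z}
drop 4:c onto {2:c}
ground layer = {0:c}
drop-orders for the pieces not yet dropped (sum over which currently-grounded one goes next):
  1 to go: {3} 1  {4} 1
  2 to go: {2,4} 1  {3,4} 2
  3 to go: {2,3,4} 3
  if 0:c drops first: 3 orders

3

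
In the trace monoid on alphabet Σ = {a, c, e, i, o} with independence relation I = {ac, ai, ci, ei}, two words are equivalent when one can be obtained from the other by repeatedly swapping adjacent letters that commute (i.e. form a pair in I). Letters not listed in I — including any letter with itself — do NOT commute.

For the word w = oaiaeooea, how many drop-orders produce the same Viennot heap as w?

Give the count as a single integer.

0(o) covers ∅
1(a) covers 0:o
2(i) covers 0:o
3(a) covers 1:a
4(e) covers 3:a
5(o) covers 2:i, 4:e
6(o) covers 5:o
7(e) covers 6:o
8(a) covers 7:e
floor of heap: 0:o
completions by unplaced set U, small U first (add the entries for U minus each lowest piece of U):
  |U|=1: {8}:1
  |U|=2: {7,8}:1
  |U|=3: {6,7,8}:1
  |U|=4: {5,6,7,8}:1
  |U|=5: {2,5,6,7,8}:1  {4,5,6,7,8}:1
  |U|=6: {2,4,5,6,7,8}:2  {3,4,5,6,7,8}:1
  |U|=7: {1,3,4,5,6,7,8}:1  {2,3,4,5,6,7,8}:3
  start at 0(o): 4

4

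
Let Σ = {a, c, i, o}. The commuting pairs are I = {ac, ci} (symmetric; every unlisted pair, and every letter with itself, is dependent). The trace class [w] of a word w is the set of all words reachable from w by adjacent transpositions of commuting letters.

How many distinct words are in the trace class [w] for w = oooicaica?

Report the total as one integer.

#0=o has no predecessor
#1=o depends on [0:o]
#2=o depends on [1:o]
#3=i depends on [2:o]
#4=c depends on [2:o]
#5=a depends on [3:i]
#6=i depends on [5:a]
#7=c depends on [4:c]
#8=a depends on [6:i]
sources: [0:o]
N(rest) = Σ N(rest − s) over sources s of rest; N(one piece) = 1:
  size 1 → [7]=1  [8]=1
  size 2 → [4,7]=1  [6,8]=1  [7,8]=2
  size 3 → [4,7,8]=3  [5,6,8]=1  [6,7,8]=3
  size 4 → [3,5,6,8]=1  [4,6,7,8]=6  [5,6,7,8]=4
  size 5 → [3,5,6,7,8]=5  [4,5,6,7,8]=10
  size 6 → [3,4,5,6,7,8]=15
  size 7 → [2,3,4,5,6,7,8]=15
  first=0(o) contributes 15

15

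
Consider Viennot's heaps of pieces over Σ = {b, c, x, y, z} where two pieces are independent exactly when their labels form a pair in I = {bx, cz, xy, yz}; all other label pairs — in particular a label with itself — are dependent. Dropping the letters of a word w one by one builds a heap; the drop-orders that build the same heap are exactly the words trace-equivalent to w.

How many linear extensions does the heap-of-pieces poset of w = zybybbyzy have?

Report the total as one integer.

6

#0=z has no predecessor
#1=y has no predecessor
#2=b depends on [0:z, 1:y]
#3=y depends on [2:b]
#4=b depends on [3:y]
#5=b depends on [4:b]
#6=y depends on [5:b]
#7=z depends on [5:b]
#8=y depends on [6:y]
sources: [0:z, 1:y]
N(rest) = Σ N(rest − s) over sources s of rest; N(one piece) = 1:
  size 1 → [7]=1  [8]=1
  size 2 → [6,8]=1  [7,8]=2
  size 3 → [6,7,8]=3
  size 4 → [5,6,7,8]=3
  size 5 → [4,5,6,7,8]=3
  size 6 → [3,4,5,6,7,8]=3
  size 7 → [2,3,4,5,6,7,8]=3
  first=0(z) contributes 3
  first=1(y) contributes 3
|[w]| = 6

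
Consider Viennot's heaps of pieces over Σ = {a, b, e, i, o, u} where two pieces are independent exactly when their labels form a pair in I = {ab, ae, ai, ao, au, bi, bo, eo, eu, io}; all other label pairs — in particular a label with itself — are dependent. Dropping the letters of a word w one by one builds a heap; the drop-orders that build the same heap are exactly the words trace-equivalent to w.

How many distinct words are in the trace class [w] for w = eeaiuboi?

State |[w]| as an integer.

#0=e has no predecessor
#1=e depends on [0:e]
#2=a has no predecessor
#3=i depends on [1:e]
#4=u depends on [3:i]
#5=b depends on [4:u]
#6=o depends on [4:u]
#7=i depends on [4:u]
sources: [0:e, 2:a]
N(rest) = Σ N(rest − s) over sources s of rest; N(one piece) = 1:
  size 1 → [2]=1  [5]=1  [6]=1  [7]=1
  size 2 → [2,5]=2  [2,6]=2  [2,7]=2  [5,6]=2  [5,7]=2  [6,7]=2
  size 3 → [2,5,6]=6  [2,5,7]=6  [2,6,7]=6  [5,6,7]=6
  size 4 → [2,5,6,7]=24  [4,5,6,7]=6
  size 5 → [2,4,5,6,7]=30  [3,4,5,6,7]=6
  size 6 → [1,3,4,5,6,7]=6  [2,3,4,5,6,7]=36
  first=0(e) contributes 42
  first=2(a) contributes 6
|[w]| = 48

48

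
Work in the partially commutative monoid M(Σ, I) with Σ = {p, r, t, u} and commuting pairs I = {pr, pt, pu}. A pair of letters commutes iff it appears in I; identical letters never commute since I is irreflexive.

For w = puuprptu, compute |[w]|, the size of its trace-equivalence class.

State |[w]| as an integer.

56

#0=p has no predecessor
#1=u has no predecessor
#2=u depends on [1:u]
#3=p depends on [0:p]
#4=r depends on [2:u]
#5=p depends on [3:p]
#6=t depends on [4:r]
#7=u depends on [6:t]
sources: [0:p, 1:u]
N(rest) = Σ N(rest − s) over sources s of rest; N(one piece) = 1:
  size 1 → [5]=1  [7]=1
  size 2 → [3,5]=1  [5,7]=2  [6,7]=1
  size 3 → [0,3,5]=1  [3,5,7]=3  [4,6,7]=1  [5,6,7]=3
  size 4 → [0,3,5,7]=4  [2,4,6,7]=1  [3,5,6,7]=6  [4,5,6,7]=4
  size 5 → [0,3,5,6,7]=10  [1,2,4,6,7]=1  [2,4,5,6,7]=5  [3,4,5,6,7]=10
  size 6 → [0,3,4,5,6,7]=20  [1,2,4,5,6,7]=6  [2,3,4,5,6,7]=15
  first=0(p) contributes 21
  first=1(u) contributes 35
|[w]| = 56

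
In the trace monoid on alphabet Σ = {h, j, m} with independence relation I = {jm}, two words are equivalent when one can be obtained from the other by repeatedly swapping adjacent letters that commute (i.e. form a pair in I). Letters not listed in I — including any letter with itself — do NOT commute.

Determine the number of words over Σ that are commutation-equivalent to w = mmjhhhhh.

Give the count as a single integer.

0(m) covers ∅
1(m) covers 0:m
2(j) covers ∅
3(h) covers 1:m, 2:j
4(h) covers 3:h
5(h) covers 4:h
6(h) covers 5:h
7(h) covers 6:h
floor of heap: 0:m, 2:j
completions by unplaced set U, small U first (add the entries for U minus each lowest piece of U):
  |U|=1: {7}:1
  |U|=2: {6,7}:1
  |U|=3: {5,6,7}:1
  |U|=4: {4,5,6,7}:1
  |U|=5: {3,4,5,6,7}:1
  |U|=6: {1,3,4,5,6,7}:1  {2,3,4,5,6,7}:1
  start at 0(m): 2
  start at 2(j): 1
sum over floor = 3

3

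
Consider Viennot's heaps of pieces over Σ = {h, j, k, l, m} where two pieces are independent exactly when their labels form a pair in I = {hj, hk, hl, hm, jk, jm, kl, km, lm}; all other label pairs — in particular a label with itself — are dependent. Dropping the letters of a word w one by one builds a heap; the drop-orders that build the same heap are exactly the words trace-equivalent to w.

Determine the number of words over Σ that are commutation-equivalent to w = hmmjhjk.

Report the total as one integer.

630

0(h) covers ∅
1(m) covers ∅
2(m) covers 1:m
3(j) covers ∅
4(h) covers 0:h
5(j) covers 3:j
6(k) covers ∅
floor of heap: 0:h, 1:m, 3:j, 6:k
completions by unplaced set U, small U first (add the entries for U minus each lowest piece of U):
  |U|=1: {2}:1  {4}:1  {5}:1  {6}:1
  |U|=2: {0,4}:1  {1,2}:1  {2,4}:2  {2,5}:2  {2,6}:2  {3,5}:1  {4,5}:2  {4,6}:2  {5,6}:2
  |U|=3: {0,2,4}:3  {0,4,5}:3  {0,4,6}:3  {1,2,4}:3  {1,2,5}:3  {1,2,6}:3  {2,3,5}:3  {2,4,5}:6  {2,4,6}:6  {2,5,6}:6  {3,4,5}:3  {3,5,6}:3  {4,5,6}:6
  |U|=4: {0,1,2,4}:6  {0,2,4,5}:12  {0,2,4,6}:12  {0,3,4,5}:6  {0,4,5,6}:12  {1,2,3,5}:6  {1,2,4,5}:12  {1,2,4,6}:12  {1,2,5,6}:12  {2,3,4,5}:12  {2,3,5,6}:12  {2,4,5,6}:24  {3,4,5,6}:12
  |U|=5: {0,1,2,4,5}:30  {0,1,2,4,6}:30  {0,2,3,4,5}:30  {0,2,4,5,6}:60  {0,3,4,5,6}:30  {1,2,3,4,5}:30  {1,2,3,5,6}:30  {1,2,4,5,6}:60  {2,3,4,5,6}:60
  start at 0(h): 180
  start at 1(m): 180
  start at 3(j): 180
  start at 6(k): 90
sum over floor = 630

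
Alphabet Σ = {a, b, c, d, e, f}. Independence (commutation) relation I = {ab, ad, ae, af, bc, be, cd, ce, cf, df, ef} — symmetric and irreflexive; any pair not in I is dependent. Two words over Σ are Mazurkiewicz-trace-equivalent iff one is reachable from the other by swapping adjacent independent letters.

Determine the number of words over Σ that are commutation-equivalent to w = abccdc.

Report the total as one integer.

15

piece 0:a — minimal
piece 1:b — minimal
piece 2:c rests on {0:a}
piece 3:c rests on {2:c}
piece 4:d rests on {1:b}
piece 5:c rests on {3:c}
minimal pieces: {0:a, 1:b}
ways to finish when only these pieces remain (= sum over removing one remaining piece with nothing left below it):
  1 left: {4}→1  {5}→1
  2 left: {1,4}→1  {3,5}→1  {4,5}→2
  3 left: {1,4,5}→3  {2,3,5}→1  {3,4,5}→3
  4 left: {0,2,3,5}→1  {1,3,4,5}→6  {2,3,4,5}→4
  placing 0:a first → 10 extensions
  placing 1:b first → 5 extensions
total linear extensions = 15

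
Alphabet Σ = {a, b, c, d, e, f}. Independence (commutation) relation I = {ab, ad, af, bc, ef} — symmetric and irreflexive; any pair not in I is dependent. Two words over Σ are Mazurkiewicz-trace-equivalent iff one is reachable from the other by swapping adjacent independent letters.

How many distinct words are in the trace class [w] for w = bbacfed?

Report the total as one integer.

#0=b has no predecessor
#1=b depends on [0:b]
#2=a has no predecessor
#3=c depends on [2:a]
#4=f depends on [1:b, 3:c]
#5=e depends on [1:b, 3:c]
#6=d depends on [4:f, 5:e]
sources: [0:b, 2:a]
N(rest) = Σ N(rest − s) over sources s of rest; N(one piece) = 1:
  size 1 → [6]=1
  size 2 → [4,6]=1  [5,6]=1
  size 3 → [4,5,6]=2
  size 4 → [1,4,5,6]=2  [3,4,5,6]=2
  size 5 → [0,1,4,5,6]=2  [1,3,4,5,6]=4  [2,3,4,5,6]=2
  first=0(b) contributes 6
  first=2(a) contributes 6
|[w]| = 12

12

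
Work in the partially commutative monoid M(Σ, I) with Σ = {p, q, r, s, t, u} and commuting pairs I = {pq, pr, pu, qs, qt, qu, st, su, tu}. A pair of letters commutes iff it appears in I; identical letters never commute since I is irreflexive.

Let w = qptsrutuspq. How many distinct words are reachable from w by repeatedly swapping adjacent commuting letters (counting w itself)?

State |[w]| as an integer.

#0=q has no predecessor
#1=p has no predecessor
#2=t depends on [1:p]
#3=s depends on [1:p]
#4=r depends on [0:q, 2:t, 3:s]
#5=u depends on [4:r]
#6=t depends on [4:r]
#7=u depends on [5:u]
#8=s depends on [4:r]
#9=p depends on [6:t, 8:s]
#10=q depends on [4:r]
sources: [0:q, 1:p]
N(rest) = Σ N(rest − s) over sources s of rest; N(one piece) = 1:
  size 1 → [7]=1  [9]=1  [10]=1
  size 2 → [5,7]=1  [6,9]=1  [7,9]=2  [7,10]=2  [8,9]=1  [9,10]=2
  size 3 → [5,7,9]=3  [5,7,10]=3  [6,7,9]=3  [6,8,9]=2  [6,9,10]=3  [7,8,9]=3  [7,9,10]=6  [8,9,10]=3
  size 4 → [5,6,7,9]=6  [5,7,8,9]=6  [5,7,9,10]=12  [6,7,8,9]=8  [6,7,9,10]=12  [6,8,9,10]=8  [7,8,9,10]=12
  size 5 → [5,6,7,8,9]=20  [5,6,7,9,10]=30  [5,7,8,9,10]=30  [6,7,8,9,10]=40
  size 6 → [5,6,7,8,9,10]=120
  size 7 → [4,5,6,7,8,9,10]=120
  size 8 → [0,4,5,6,7,8,9,10]=120  [2,4,5,6,7,8,9,10]=120  [3,4,5,6,7,8,9,10]=120
  size 9 → [0,2,4,5,6,7,8,9,10]=240  [0,3,4,5,6,7,8,9,10]=240  [2,3,4,5,6,7,8,9,10]=240
  first=0(q) contributes 240
  first=1(p) contributes 720
|[w]| = 960

960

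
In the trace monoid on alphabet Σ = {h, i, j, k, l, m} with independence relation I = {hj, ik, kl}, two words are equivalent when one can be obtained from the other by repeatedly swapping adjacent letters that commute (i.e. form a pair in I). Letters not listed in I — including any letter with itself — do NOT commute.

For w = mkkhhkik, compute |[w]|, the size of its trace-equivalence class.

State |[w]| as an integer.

3

drop 0:m onto floor
drop 1:k onto {0:m}
drop 2:k onto {1:k}
drop 3:h onto {2:k}
drop 4:h onto {3:h}
drop 5:k onto {4:h}
drop 6:i onto {4:h}
drop 7:k onto {5:k}
ground layer = {0:m}
drop-orders for the pieces not yet dropped (sum over which currently-grounded one goes next):
  1 to go: {6} 1  {7} 1
  2 to go: {5,7} 1  {6,7} 2
  3 to go: {5,6,7} 3
  4 to go: {4,5,6,7} 3
  5 to go: {3,4,5,6,7} 3
  6 to go: {2,3,4,5,6,7} 3
  if 0:m drops first: 3 orders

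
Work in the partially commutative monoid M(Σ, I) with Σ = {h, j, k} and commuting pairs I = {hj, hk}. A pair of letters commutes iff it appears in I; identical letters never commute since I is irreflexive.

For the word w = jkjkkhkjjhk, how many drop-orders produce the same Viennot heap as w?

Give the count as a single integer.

drop 0:j onto floor
drop 1:k onto {0:j}
drop 2:j onto {1:k}
drop 3:k onto {2:j}
drop 4:k onto {3:k}
drop 5:h onto floor
drop 6:k onto {4:k}
drop 7:j onto {6:k}
drop 8:j onto {7:j}
drop 9:h onto {5:h}
drop 10:k onto {8:j}
ground layer = {0:j, 5:h}
drop-orders for the pieces not yet dropped (sum over which currently-grounded one goes next):
  1 to go: {9} 1  {10} 1
  2 to go: {5,9} 1  {8,10} 1  {9,10} 2
  3 to go: {5,9,10} 3  {7,8,10} 1  {8,9,10} 3
  4 to go: {5,8,9,10} 6  {6,7,8,10} 1  {7,8,9,10} 4
  5 to go: {4,6,7,8,10} 1  {5,7,8,9,10} 10  {6,7,8,9,10} 5
  6 to go: {3,4,6,7,8,10} 1  {4,6,7,8,9,10} 6  {5,6,7,8,9,10} 15
  7 to go: {2,3,4,6,7,8,10} 1  {3,4,6,7,8,9,10} 7  {4,5,6,7,8,9,10} 21
  8 to go: {1,2,3,4,6,7,8,10} 1  {2,3,4,6,7,8,9,10} 8  {3,4,5,6,7,8,9,10} 28
  9 to go: {0,1,2,3,4,6,7,8,10} 1  {1,2,3,4,6,7,8,9,10} 9  {2,3,4,5,6,7,8,9,10} 36
  if 0:j drops first: 45 orders
  if 5:h drops first: 10 orders
heap linearizations: 55

55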